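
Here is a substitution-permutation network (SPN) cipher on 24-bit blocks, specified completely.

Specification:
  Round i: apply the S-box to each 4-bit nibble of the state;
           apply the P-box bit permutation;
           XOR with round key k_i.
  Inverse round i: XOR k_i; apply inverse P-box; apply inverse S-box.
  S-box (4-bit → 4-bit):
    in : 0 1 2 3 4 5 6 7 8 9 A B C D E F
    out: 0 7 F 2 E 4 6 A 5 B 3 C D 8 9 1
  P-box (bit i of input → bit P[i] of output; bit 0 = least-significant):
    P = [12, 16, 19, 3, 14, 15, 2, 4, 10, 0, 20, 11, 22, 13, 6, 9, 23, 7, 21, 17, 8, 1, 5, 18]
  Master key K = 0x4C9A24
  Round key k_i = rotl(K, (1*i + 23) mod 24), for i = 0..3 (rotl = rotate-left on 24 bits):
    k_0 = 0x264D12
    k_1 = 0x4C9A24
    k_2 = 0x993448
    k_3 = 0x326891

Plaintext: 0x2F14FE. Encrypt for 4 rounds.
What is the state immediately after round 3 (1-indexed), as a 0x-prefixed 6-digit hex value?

s_0 = plaintext = 0x2F14FE
s_1 = Round(s_0, k_0) = 0xF23479
s_2 = Round(s_1, k_1) = 0xFF23BD
s_3 = Round(s_2, k_2) = 0x591715
s_4 = Round(s_3, k_3) = 0xF88074

0x591715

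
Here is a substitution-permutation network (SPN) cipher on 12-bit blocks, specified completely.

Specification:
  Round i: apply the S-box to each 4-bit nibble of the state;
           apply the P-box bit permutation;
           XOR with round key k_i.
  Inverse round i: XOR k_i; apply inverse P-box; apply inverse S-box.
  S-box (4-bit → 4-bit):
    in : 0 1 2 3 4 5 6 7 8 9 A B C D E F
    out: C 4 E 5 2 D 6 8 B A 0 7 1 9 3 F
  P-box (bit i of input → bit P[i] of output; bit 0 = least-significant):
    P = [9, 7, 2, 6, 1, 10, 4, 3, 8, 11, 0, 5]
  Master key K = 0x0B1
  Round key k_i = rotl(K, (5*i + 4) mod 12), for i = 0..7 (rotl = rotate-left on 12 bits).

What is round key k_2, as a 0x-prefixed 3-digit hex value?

0x2C4

K = 0x0B1
k_0 = rotl(K, (5*0+4) mod 12) = rotl(K, 4) = 0xB10
k_1 = rotl(K, (5*1+4) mod 12) = rotl(K, 9) = 0x216
k_2 = rotl(K, (5*2+4) mod 12) = rotl(K, 2) = 0x2C4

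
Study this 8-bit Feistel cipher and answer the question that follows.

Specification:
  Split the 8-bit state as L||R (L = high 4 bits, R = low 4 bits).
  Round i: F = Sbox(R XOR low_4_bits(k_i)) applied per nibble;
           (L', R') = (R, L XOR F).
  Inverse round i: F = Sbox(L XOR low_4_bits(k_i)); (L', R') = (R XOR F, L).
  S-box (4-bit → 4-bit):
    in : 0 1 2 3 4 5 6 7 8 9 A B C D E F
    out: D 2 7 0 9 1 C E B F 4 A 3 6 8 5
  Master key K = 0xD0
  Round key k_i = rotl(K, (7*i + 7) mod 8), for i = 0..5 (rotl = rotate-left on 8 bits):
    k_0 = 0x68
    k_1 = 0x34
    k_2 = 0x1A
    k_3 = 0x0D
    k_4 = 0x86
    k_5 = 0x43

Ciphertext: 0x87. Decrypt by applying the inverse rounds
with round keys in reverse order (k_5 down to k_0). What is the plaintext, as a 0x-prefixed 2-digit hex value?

0x2A

s_0 = ciphertext = 0x87
s_1 = InvRound(s_0, k_5) = 0xD8
s_2 = InvRound(s_1, k_4) = 0x2D
s_3 = InvRound(s_2, k_3) = 0x82
s_4 = InvRound(s_3, k_2) = 0x58
s_5 = InvRound(s_4, k_1) = 0xA5
s_6 = InvRound(s_5, k_0) = 0x2A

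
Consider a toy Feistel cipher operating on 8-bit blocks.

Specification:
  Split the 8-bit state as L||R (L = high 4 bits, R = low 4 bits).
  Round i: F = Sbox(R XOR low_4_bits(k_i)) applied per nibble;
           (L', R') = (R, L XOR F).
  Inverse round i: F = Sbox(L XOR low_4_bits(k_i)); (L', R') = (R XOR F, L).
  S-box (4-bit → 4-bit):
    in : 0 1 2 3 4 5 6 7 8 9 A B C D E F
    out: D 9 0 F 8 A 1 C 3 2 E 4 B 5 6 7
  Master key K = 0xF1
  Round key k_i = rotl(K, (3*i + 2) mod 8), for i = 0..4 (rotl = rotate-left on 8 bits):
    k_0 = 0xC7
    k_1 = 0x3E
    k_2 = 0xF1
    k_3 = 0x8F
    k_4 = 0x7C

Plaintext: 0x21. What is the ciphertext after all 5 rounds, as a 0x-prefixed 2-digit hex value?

s_0 = plaintext = 0x21
s_1 = Round(s_0, k_0) = 0x13
s_2 = Round(s_1, k_1) = 0x34
s_3 = Round(s_2, k_2) = 0x49
s_4 = Round(s_3, k_3) = 0x95
s_5 = Round(s_4, k_4) = 0x5B

0x5B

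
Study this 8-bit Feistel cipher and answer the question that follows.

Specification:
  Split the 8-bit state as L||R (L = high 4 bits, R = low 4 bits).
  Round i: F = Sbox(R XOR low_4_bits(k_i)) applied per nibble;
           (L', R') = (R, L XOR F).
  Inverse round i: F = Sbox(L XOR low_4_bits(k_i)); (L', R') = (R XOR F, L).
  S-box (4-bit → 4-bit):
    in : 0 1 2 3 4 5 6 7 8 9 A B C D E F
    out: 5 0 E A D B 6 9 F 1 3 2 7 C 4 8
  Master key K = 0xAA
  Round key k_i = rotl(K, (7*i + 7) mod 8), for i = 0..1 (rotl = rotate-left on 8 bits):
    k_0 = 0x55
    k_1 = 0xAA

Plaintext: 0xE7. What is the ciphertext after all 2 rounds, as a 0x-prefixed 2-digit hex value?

0x04

s_0 = plaintext = 0xE7
s_1 = Round(s_0, k_0) = 0x70
s_2 = Round(s_1, k_1) = 0x04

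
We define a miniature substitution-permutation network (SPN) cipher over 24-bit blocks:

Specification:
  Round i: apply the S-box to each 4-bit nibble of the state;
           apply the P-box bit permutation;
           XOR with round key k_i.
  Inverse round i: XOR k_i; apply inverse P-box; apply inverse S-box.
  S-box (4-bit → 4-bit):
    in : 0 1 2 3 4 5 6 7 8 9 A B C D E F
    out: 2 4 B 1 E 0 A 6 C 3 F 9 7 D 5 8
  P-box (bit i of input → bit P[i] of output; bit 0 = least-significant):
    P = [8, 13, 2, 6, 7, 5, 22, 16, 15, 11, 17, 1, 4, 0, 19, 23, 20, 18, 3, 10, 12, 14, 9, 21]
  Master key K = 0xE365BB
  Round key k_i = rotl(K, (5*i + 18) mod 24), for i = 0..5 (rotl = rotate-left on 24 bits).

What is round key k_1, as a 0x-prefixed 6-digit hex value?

0xF1B2DD

K = 0xE365BB
k_0 = rotl(K, (5*0+18) mod 24) = rotl(K, 18) = 0xEF8D96
k_1 = rotl(K, (5*1+18) mod 24) = rotl(K, 23) = 0xF1B2DD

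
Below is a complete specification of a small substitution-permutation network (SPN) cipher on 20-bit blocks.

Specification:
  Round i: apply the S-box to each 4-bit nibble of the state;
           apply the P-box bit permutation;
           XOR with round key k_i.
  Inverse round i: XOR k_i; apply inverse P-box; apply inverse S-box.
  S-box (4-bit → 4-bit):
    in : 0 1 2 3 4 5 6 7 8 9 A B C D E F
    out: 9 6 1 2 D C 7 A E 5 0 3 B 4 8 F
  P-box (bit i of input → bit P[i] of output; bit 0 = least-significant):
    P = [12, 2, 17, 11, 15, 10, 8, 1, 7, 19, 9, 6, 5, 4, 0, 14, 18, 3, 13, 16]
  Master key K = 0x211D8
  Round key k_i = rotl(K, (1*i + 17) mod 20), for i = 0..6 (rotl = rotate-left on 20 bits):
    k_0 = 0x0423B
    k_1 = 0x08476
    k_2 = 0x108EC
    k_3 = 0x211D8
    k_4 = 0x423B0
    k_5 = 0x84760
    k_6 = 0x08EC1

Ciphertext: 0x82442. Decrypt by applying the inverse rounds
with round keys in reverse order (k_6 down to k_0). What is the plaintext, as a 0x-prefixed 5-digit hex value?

0x60B6D

s_0 = ciphertext = 0x82442
s_1 = InvRound(s_0, k_6) = 0xDD60E
s_2 = InvRound(s_1, k_5) = 0xC2E4B
s_3 = InvRound(s_2, k_4) = 0x36C8E
s_4 = InvRound(s_3, k_3) = 0x57E8C
s_5 = InvRound(s_4, k_2) = 0x90532
s_6 = InvRound(s_5, k_1) = 0xEA793
s_7 = InvRound(s_6, k_0) = 0x60B6D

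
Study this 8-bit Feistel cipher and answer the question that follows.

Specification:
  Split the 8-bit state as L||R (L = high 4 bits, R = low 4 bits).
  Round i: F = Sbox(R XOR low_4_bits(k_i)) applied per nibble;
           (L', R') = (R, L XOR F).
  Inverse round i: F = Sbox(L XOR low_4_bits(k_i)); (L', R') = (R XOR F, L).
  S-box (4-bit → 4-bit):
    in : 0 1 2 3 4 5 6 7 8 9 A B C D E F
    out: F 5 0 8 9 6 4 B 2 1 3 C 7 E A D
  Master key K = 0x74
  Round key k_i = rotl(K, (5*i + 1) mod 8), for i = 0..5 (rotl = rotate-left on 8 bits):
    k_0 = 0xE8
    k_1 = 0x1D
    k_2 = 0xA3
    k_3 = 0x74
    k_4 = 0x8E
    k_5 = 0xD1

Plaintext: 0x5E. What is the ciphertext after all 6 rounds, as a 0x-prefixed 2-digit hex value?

0xA1

s_0 = plaintext = 0x5E
s_1 = Round(s_0, k_0) = 0xE1
s_2 = Round(s_1, k_1) = 0x19
s_3 = Round(s_2, k_2) = 0x92
s_4 = Round(s_3, k_3) = 0x2D
s_5 = Round(s_4, k_4) = 0xDA
s_6 = Round(s_5, k_5) = 0xA1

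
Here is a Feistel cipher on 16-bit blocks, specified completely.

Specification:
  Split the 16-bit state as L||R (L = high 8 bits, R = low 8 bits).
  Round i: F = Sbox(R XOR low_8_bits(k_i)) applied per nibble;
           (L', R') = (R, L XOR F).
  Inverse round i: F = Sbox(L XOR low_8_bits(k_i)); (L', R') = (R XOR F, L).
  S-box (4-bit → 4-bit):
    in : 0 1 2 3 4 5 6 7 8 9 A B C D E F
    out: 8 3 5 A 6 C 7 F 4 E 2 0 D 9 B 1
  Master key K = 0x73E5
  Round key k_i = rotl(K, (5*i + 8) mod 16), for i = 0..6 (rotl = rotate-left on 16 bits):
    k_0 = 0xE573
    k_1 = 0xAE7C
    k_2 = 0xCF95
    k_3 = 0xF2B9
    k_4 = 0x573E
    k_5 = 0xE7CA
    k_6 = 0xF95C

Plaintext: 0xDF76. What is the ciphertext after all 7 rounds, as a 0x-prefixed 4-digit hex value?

s_0 = plaintext = 0xDF76
s_1 = Round(s_0, k_0) = 0x7653
s_2 = Round(s_1, k_1) = 0x5327
s_3 = Round(s_2, k_2) = 0x2756
s_4 = Round(s_3, k_3) = 0x5696
s_5 = Round(s_4, k_4) = 0x9672
s_6 = Round(s_5, k_5) = 0x7292
s_7 = Round(s_6, k_6) = 0x92A9

0x92A9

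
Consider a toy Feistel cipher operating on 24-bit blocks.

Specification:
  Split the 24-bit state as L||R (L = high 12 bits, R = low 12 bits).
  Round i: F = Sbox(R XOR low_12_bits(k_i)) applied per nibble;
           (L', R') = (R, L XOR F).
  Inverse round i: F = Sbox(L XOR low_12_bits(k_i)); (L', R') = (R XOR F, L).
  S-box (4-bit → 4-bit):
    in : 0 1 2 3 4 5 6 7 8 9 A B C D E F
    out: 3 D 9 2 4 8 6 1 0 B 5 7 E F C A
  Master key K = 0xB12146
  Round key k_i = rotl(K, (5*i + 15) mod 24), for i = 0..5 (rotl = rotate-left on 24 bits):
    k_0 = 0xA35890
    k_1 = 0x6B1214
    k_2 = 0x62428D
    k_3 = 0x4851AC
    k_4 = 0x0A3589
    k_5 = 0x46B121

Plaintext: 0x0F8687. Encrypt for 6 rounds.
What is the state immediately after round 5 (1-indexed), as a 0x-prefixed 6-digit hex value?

0x577F1D

s_0 = plaintext = 0x0F8687
s_1 = Round(s_0, k_0) = 0x687C29
s_2 = Round(s_1, k_1) = 0xC29AA8
s_3 = Round(s_2, k_2) = 0xAA8CB1
s_4 = Round(s_3, k_3) = 0xCB1577
s_5 = Round(s_4, k_4) = 0x577F1D
s_6 = Round(s_5, k_5) = 0xF1D959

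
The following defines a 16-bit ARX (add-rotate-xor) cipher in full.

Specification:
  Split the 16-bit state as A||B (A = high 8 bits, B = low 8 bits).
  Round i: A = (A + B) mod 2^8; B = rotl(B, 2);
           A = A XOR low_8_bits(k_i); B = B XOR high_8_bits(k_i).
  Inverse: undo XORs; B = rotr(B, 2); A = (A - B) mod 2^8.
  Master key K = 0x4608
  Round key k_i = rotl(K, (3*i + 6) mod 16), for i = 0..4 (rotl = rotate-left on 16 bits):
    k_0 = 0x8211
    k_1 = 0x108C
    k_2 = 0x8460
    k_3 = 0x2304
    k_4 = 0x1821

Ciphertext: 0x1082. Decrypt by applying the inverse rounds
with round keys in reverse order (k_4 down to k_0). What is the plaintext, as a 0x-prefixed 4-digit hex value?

0xB836

s_0 = ciphertext = 0x1082
s_1 = InvRound(s_0, k_4) = 0x8BA6
s_2 = InvRound(s_1, k_3) = 0x2E61
s_3 = InvRound(s_2, k_2) = 0xD579
s_4 = InvRound(s_3, k_1) = 0xFF5A
s_5 = InvRound(s_4, k_0) = 0xB836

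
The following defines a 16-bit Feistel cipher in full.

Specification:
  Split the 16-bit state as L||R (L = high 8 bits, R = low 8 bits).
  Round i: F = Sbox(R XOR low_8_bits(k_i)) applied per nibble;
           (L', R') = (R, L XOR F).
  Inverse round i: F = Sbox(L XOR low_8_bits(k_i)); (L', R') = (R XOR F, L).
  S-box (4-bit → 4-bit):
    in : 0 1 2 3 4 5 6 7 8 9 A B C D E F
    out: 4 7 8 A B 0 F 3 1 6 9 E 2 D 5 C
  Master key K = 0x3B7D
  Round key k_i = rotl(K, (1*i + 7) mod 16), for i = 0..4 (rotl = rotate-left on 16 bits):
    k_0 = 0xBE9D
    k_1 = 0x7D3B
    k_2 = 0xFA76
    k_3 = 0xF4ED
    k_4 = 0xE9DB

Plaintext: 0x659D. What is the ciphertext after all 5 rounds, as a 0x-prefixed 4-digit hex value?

0x7FD2

s_0 = plaintext = 0x659D
s_1 = Round(s_0, k_0) = 0x9D21
s_2 = Round(s_1, k_1) = 0x21E4
s_3 = Round(s_2, k_2) = 0xE449
s_4 = Round(s_3, k_3) = 0x497F
s_5 = Round(s_4, k_4) = 0x7FD2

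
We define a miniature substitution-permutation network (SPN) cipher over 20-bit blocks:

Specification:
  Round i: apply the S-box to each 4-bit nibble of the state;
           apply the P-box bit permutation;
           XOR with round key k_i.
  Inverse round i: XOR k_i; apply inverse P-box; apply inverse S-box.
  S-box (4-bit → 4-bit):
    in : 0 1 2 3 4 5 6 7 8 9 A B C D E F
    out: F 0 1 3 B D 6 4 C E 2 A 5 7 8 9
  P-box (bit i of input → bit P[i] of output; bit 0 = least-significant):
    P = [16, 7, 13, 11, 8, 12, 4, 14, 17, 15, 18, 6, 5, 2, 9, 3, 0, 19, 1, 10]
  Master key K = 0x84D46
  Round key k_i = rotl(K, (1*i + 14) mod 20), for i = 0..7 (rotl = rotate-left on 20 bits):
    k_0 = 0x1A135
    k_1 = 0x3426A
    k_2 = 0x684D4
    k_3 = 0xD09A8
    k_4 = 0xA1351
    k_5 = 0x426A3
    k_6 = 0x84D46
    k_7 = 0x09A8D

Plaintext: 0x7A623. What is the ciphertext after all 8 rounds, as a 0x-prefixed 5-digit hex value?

0x09AB4

s_0 = plaintext = 0x7A623
s_1 = Round(s_0, k_0) = 0x420B3
s_2 = Round(s_1, k_1) = 0xC968B
s_3 = Round(s_2, k_2) = 0x24E4B
s_4 = Round(s_3, k_3) = 0xD5045
s_5 = Round(s_4, k_4) = 0x5E83A
s_6 = Round(s_5, k_5) = 0x03368
s_7 = Round(s_6, k_6) = 0x2F171
s_8 = Round(s_7, k_7) = 0x09AB4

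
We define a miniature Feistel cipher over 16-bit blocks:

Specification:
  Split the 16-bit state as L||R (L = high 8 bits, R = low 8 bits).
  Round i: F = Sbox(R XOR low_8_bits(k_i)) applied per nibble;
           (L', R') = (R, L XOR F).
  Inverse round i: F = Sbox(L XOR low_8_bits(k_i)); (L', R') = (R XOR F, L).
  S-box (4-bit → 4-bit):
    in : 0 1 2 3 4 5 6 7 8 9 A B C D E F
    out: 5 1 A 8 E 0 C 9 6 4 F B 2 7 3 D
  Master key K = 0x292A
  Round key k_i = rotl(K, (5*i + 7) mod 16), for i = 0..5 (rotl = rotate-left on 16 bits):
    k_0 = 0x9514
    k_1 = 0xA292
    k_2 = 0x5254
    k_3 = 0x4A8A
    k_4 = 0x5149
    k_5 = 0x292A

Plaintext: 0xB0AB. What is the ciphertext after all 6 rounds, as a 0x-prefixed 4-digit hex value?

s_0 = plaintext = 0xB0AB
s_1 = Round(s_0, k_0) = 0xAB0D
s_2 = Round(s_1, k_1) = 0x0DE6
s_3 = Round(s_2, k_2) = 0xE6B7
s_4 = Round(s_3, k_3) = 0xB761
s_5 = Round(s_4, k_4) = 0x6111
s_6 = Round(s_5, k_5) = 0x11EA

0x11EA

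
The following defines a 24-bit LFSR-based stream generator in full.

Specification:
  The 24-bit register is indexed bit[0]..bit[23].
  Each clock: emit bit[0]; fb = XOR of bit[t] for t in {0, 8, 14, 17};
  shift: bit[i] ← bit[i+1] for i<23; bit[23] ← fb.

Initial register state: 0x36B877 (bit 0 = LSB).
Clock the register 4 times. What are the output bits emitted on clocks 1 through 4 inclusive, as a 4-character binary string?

reg_0 = 0x36B877
clock 1: out=1, reg = 0x1B5C3B
clock 2: out=1, reg = 0x8DAE1D
clock 3: out=1, reg = 0xC6D70E
clock 4: out=0, reg = 0xE36B87

1110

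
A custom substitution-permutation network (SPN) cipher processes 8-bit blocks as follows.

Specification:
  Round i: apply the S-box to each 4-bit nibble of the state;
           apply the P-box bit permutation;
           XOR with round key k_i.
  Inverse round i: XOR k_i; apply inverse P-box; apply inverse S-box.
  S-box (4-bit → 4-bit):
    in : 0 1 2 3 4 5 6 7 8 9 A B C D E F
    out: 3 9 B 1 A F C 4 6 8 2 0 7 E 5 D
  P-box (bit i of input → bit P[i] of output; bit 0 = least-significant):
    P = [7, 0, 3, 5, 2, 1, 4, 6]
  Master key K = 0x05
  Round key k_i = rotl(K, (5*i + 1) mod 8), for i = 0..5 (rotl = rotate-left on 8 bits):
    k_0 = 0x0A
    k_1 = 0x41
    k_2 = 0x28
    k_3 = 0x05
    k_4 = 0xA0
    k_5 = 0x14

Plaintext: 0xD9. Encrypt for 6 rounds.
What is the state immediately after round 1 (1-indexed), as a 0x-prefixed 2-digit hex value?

0x78

s_0 = plaintext = 0xD9
s_1 = Round(s_0, k_0) = 0x78
s_2 = Round(s_1, k_1) = 0x58
s_3 = Round(s_2, k_2) = 0x77
s_4 = Round(s_3, k_3) = 0x1D
s_5 = Round(s_4, k_4) = 0xCD
s_6 = Round(s_5, k_5) = 0x2B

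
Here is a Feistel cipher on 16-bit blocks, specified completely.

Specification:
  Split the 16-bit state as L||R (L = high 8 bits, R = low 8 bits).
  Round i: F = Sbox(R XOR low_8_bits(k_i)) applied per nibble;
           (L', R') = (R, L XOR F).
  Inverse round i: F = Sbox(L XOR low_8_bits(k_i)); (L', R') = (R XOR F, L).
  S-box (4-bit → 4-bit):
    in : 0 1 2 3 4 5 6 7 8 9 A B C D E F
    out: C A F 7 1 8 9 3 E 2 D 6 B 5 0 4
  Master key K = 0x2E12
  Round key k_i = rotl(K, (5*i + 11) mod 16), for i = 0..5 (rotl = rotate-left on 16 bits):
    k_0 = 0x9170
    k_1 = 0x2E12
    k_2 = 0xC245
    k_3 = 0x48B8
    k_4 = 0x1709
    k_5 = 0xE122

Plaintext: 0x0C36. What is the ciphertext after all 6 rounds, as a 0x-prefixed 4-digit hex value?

0x6050

s_0 = plaintext = 0x0C36
s_1 = Round(s_0, k_0) = 0x3615
s_2 = Round(s_1, k_1) = 0x15F5
s_3 = Round(s_2, k_2) = 0xF579
s_4 = Round(s_3, k_3) = 0x794F
s_5 = Round(s_4, k_4) = 0x4F60
s_6 = Round(s_5, k_5) = 0x6050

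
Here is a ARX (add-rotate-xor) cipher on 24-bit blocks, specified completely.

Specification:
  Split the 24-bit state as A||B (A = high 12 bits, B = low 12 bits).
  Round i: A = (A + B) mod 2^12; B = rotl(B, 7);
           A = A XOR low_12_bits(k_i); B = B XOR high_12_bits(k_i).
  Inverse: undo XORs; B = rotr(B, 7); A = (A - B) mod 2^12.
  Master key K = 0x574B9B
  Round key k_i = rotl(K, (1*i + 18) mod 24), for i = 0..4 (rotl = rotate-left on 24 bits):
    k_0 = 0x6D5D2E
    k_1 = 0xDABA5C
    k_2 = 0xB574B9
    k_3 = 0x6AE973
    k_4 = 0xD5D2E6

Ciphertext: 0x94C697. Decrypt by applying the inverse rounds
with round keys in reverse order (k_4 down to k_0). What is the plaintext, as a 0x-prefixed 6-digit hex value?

0x800685

s_0 = ciphertext = 0x94C697
s_1 = InvRound(s_0, k_4) = 0x253957
s_2 = InvRound(s_1, k_3) = 0xBE1F3F
s_3 = InvRound(s_2, k_2) = 0x250D08
s_4 = InvRound(s_3, k_1) = 0x3AB461
s_5 = InvRound(s_4, k_0) = 0x800685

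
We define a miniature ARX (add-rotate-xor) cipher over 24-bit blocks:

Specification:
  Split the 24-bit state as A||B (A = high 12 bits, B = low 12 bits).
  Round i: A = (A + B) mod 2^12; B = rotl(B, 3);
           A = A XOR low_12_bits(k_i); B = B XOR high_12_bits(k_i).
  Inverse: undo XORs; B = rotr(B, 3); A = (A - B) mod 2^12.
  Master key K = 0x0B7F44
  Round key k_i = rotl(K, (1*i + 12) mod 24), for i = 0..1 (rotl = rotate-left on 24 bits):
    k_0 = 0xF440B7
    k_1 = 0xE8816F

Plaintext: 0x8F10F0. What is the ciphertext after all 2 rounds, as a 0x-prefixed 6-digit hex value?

0x3758AC

s_0 = plaintext = 0x8F10F0
s_1 = Round(s_0, k_0) = 0x9568C4
s_2 = Round(s_1, k_1) = 0x3758AC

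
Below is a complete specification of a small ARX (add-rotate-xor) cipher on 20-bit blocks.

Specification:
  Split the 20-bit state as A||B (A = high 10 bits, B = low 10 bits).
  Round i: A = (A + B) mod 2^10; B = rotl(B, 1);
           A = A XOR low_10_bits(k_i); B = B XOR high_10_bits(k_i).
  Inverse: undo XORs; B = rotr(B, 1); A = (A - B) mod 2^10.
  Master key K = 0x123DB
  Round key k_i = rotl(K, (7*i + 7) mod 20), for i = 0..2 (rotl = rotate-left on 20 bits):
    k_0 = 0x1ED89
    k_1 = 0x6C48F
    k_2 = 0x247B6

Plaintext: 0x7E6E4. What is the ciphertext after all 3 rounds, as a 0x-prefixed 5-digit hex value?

0x7A13A

s_0 = plaintext = 0x7E6E4
s_1 = Round(s_0, k_0) = 0x551B2
s_2 = Round(s_1, k_1) = 0xE26D5
s_3 = Round(s_2, k_2) = 0x7A13A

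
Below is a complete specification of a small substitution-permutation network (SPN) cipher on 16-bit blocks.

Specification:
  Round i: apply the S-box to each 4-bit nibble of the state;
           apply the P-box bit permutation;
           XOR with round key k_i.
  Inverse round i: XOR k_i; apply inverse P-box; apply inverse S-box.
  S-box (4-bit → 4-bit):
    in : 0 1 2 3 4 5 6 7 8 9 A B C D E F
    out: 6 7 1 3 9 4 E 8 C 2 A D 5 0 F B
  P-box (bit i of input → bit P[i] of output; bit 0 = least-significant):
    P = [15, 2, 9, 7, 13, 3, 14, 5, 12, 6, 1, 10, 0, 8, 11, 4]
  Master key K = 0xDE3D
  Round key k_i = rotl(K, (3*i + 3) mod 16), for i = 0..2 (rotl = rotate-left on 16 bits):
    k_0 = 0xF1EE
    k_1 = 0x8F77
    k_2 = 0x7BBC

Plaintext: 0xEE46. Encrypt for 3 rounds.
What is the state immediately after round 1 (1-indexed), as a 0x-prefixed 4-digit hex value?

0xCE19

s_0 = plaintext = 0xEE46
s_1 = Round(s_0, k_0) = 0xCE19
s_2 = Round(s_1, k_1) = 0xF338
s_3 = Round(s_2, k_2) = 0x4865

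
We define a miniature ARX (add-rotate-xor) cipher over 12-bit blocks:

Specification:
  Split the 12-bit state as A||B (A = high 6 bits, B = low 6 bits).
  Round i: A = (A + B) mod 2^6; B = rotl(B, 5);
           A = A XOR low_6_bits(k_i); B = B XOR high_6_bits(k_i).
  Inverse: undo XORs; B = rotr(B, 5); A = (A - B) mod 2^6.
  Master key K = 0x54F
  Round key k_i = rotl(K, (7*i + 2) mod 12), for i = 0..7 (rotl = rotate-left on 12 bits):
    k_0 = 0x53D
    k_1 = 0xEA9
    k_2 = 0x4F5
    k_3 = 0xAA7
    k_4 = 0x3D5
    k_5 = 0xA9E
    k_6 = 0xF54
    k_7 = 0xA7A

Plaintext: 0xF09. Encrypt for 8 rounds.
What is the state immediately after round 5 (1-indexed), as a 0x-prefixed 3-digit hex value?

0xFFA

s_0 = plaintext = 0xF09
s_1 = Round(s_0, k_0) = 0xE30
s_2 = Round(s_1, k_1) = 0x062
s_3 = Round(s_2, k_2) = 0x582
s_4 = Round(s_3, k_3) = 0xFEB
s_5 = Round(s_4, k_4) = 0xFFA
s_6 = Round(s_5, k_5) = 0x9F7
s_7 = Round(s_6, k_6) = 0x286
s_8 = Round(s_7, k_7) = 0xAAA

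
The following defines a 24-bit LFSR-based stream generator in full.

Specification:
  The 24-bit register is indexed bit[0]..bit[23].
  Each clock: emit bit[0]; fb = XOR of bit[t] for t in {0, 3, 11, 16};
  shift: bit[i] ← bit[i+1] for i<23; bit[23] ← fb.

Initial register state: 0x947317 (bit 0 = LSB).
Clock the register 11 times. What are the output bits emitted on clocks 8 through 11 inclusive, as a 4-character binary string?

reg_0 = 0x947317
clock 1: out=1, reg = 0xCA398B
clock 2: out=1, reg = 0xE51CC5
clock 3: out=1, reg = 0xF28E62
clock 4: out=0, reg = 0xF94731
clock 5: out=1, reg = 0x7CA398
clock 6: out=0, reg = 0xBE51CC
clock 7: out=0, reg = 0xDF28E6
clock 8: out=0, reg = 0x6F9473
clock 9: out=1, reg = 0x37CA39
clock 10: out=1, reg = 0x1BE51C
clock 11: out=0, reg = 0x0DF28E

0110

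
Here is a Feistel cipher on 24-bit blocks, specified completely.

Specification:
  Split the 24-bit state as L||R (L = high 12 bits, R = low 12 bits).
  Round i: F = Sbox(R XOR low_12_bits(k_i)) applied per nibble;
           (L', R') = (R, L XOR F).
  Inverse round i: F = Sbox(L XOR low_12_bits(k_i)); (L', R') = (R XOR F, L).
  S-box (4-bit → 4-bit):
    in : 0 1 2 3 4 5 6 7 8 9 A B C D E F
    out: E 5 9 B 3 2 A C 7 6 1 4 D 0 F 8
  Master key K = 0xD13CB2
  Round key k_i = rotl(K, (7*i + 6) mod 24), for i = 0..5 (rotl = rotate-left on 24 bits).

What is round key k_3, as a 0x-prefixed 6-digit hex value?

0x89E596

K = 0xD13CB2
k_0 = rotl(K, (7*0+6) mod 24) = rotl(K, 6) = 0x4F2CB4
k_1 = rotl(K, (7*1+6) mod 24) = rotl(K, 13) = 0x965A27
k_2 = rotl(K, (7*2+6) mod 24) = rotl(K, 20) = 0x2D13CB
k_3 = rotl(K, (7*3+6) mod 24) = rotl(K, 3) = 0x89E596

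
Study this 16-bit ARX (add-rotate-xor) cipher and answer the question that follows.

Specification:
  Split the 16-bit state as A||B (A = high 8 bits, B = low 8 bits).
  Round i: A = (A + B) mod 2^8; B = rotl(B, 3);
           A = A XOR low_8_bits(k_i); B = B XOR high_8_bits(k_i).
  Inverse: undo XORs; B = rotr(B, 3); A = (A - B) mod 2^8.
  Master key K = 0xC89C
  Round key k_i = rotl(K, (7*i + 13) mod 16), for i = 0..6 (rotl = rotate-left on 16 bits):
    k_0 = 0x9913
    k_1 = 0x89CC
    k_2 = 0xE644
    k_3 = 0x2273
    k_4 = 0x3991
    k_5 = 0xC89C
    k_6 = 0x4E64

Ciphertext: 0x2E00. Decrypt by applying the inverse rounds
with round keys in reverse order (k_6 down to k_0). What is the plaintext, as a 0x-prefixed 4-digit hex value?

s_0 = ciphertext = 0x2E00
s_1 = InvRound(s_0, k_6) = 0x81C9
s_2 = InvRound(s_1, k_5) = 0xFD20
s_3 = InvRound(s_2, k_4) = 0x4923
s_4 = InvRound(s_3, k_3) = 0x1A20
s_5 = InvRound(s_4, k_2) = 0x86D8
s_6 = InvRound(s_5, k_1) = 0x202A
s_7 = InvRound(s_6, k_0) = 0xBD76

0xBD76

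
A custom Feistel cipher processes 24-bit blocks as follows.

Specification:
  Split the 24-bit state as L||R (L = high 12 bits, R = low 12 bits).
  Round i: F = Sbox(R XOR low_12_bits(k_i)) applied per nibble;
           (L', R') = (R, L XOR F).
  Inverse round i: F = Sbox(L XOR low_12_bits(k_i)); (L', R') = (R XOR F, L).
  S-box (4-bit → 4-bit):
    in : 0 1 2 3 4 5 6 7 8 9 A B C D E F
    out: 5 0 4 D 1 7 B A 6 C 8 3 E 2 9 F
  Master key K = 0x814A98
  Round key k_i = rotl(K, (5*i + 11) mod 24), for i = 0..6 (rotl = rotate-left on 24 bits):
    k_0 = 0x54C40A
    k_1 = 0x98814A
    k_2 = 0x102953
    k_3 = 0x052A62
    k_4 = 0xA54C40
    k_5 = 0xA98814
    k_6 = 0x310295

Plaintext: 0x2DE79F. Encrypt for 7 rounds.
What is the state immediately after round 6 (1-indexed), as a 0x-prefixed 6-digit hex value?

0x719EA3

s_0 = plaintext = 0x2DE79F
s_1 = Round(s_0, k_0) = 0x79FF19
s_2 = Round(s_1, k_1) = 0xF19EE2
s_3 = Round(s_2, k_2) = 0xEE2529
s_4 = Round(s_3, k_3) = 0x5291F1
s_5 = Round(s_4, k_4) = 0x1F1719
s_6 = Round(s_5, k_5) = 0x719EA3
s_7 = Round(s_6, k_6) = 0xEA39C2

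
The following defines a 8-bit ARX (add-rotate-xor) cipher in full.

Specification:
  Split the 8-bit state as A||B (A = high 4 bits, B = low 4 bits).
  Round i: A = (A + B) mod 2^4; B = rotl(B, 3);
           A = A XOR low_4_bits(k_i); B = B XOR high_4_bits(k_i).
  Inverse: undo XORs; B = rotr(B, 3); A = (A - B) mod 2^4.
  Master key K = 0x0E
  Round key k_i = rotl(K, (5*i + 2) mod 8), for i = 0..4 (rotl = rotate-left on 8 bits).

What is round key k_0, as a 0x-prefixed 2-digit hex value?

0x38

K = 0x0E
k_0 = rotl(K, (5*0+2) mod 8) = rotl(K, 2) = 0x38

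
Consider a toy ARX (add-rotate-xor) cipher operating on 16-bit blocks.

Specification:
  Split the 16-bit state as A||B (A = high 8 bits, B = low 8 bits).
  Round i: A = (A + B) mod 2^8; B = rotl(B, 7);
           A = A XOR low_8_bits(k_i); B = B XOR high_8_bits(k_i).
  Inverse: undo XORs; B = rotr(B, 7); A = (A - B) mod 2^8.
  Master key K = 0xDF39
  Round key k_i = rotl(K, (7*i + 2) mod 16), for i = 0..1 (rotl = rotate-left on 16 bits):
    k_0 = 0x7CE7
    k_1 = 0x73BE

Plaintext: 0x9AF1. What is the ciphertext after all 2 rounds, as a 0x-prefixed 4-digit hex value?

s_0 = plaintext = 0x9AF1
s_1 = Round(s_0, k_0) = 0x6C84
s_2 = Round(s_1, k_1) = 0x4E31

0x4E31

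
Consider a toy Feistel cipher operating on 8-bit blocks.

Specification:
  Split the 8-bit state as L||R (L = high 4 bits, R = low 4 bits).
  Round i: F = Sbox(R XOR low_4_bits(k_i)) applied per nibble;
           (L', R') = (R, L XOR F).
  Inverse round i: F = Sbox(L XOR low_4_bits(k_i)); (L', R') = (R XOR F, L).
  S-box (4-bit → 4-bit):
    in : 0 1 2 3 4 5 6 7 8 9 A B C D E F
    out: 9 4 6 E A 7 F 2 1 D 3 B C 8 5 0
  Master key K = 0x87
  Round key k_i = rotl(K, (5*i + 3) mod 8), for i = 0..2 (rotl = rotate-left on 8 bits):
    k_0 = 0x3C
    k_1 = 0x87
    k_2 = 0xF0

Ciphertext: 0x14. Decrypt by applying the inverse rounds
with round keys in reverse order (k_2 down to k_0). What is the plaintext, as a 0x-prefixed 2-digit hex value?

s_0 = ciphertext = 0x14
s_1 = InvRound(s_0, k_2) = 0x01
s_2 = InvRound(s_1, k_1) = 0x30
s_3 = InvRound(s_2, k_0) = 0x03

0x03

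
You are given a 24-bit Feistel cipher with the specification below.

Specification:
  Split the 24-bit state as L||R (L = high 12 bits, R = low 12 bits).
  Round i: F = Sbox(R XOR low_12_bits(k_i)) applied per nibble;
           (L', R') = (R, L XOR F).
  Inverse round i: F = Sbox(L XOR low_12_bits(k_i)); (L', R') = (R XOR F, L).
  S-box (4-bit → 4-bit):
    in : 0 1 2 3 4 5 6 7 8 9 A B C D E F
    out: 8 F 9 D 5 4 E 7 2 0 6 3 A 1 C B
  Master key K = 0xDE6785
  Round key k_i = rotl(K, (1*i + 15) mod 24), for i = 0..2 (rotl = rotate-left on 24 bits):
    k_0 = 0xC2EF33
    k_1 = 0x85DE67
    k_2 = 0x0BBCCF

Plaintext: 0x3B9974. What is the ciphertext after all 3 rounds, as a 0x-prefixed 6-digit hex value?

0x454FED

s_0 = plaintext = 0x3B9974
s_1 = Round(s_0, k_0) = 0x974DEE
s_2 = Round(s_1, k_1) = 0xDEE454
s_3 = Round(s_2, k_2) = 0x454FED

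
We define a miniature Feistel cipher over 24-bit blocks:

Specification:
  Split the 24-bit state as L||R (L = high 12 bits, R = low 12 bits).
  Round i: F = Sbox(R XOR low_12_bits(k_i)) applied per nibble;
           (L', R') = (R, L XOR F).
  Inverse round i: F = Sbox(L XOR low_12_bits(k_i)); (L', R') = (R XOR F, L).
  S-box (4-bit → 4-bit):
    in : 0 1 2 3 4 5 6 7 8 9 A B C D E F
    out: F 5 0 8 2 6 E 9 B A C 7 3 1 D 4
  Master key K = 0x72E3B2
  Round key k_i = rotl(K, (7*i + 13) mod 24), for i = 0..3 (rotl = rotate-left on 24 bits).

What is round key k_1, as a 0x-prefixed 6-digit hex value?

0x272E3B

K = 0x72E3B2
k_0 = rotl(K, (7*0+13) mod 24) = rotl(K, 13) = 0x764E5C
k_1 = rotl(K, (7*1+13) mod 24) = rotl(K, 20) = 0x272E3B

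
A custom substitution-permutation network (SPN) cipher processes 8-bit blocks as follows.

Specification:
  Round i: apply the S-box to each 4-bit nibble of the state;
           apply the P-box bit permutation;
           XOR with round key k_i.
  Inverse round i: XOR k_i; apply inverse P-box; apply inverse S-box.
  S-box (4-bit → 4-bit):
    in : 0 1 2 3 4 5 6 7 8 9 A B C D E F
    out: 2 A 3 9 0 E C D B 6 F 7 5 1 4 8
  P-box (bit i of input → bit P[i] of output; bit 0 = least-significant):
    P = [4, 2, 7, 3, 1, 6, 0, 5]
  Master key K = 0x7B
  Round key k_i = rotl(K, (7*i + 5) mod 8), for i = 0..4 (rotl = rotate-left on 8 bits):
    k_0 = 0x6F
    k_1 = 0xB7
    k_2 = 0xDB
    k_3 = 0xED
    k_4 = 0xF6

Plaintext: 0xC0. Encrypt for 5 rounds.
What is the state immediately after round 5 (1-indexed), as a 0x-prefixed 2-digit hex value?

0xAC

s_0 = plaintext = 0xC0
s_1 = Round(s_0, k_0) = 0x68
s_2 = Round(s_1, k_1) = 0x8A
s_3 = Round(s_2, k_2) = 0x25
s_4 = Round(s_3, k_3) = 0x23
s_5 = Round(s_4, k_4) = 0xAC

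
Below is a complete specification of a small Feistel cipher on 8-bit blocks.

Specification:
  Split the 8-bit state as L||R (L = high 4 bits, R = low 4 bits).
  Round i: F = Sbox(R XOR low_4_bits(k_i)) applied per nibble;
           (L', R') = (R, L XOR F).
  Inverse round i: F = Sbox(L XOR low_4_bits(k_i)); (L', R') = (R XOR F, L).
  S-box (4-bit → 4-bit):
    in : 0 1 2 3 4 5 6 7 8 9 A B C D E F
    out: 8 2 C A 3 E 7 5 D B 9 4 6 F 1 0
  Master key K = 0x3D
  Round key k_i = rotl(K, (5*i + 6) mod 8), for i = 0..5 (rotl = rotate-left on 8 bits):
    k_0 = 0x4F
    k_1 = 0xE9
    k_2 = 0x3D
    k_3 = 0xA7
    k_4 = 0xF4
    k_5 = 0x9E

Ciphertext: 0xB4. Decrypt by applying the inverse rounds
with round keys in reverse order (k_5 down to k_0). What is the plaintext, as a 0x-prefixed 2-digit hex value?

0x34

s_0 = ciphertext = 0xB4
s_1 = InvRound(s_0, k_5) = 0xAB
s_2 = InvRound(s_1, k_4) = 0xAA
s_3 = InvRound(s_2, k_3) = 0x5A
s_4 = InvRound(s_3, k_2) = 0x75
s_5 = InvRound(s_4, k_1) = 0x47
s_6 = InvRound(s_5, k_0) = 0x34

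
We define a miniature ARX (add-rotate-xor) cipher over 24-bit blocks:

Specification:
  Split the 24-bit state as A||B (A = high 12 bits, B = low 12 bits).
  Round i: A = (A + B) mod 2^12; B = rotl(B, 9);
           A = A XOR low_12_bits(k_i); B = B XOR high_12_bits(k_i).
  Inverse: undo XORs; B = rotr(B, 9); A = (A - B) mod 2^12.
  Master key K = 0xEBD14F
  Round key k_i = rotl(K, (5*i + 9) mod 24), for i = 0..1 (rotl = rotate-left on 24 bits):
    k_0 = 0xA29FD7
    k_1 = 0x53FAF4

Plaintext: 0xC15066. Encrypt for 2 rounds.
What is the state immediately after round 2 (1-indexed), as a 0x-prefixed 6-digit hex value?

0x325FFB

s_0 = plaintext = 0xC15066
s_1 = Round(s_0, k_0) = 0x3AC625
s_2 = Round(s_1, k_1) = 0x325FFB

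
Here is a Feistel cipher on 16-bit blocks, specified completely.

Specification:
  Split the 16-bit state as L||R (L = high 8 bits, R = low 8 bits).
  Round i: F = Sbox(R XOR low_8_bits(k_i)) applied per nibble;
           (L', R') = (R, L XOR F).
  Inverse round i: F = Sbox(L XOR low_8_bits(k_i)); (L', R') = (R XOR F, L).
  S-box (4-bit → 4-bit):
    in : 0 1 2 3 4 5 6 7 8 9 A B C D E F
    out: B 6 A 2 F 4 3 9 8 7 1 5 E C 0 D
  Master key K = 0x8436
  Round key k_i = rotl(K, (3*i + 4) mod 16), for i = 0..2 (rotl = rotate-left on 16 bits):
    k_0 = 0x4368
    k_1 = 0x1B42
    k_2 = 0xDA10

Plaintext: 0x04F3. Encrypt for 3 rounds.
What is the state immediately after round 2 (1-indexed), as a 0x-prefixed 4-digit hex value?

0x71D1

s_0 = plaintext = 0x04F3
s_1 = Round(s_0, k_0) = 0xF371
s_2 = Round(s_1, k_1) = 0x71D1
s_3 = Round(s_2, k_2) = 0xD197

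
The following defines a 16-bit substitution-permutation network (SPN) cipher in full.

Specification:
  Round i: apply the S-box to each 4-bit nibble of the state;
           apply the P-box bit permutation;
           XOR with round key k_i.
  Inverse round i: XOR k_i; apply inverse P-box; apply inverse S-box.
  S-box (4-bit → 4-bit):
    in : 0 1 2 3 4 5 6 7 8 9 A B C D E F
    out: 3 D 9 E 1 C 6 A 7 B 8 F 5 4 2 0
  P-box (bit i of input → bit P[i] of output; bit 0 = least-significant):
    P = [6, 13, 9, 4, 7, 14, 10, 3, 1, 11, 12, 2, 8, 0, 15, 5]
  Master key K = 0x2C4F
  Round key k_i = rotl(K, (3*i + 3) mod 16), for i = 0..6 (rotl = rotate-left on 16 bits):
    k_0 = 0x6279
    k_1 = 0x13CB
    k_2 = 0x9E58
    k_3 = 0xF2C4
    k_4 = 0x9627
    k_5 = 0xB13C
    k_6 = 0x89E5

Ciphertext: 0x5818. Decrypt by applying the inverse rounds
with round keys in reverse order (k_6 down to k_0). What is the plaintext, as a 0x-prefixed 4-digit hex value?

0xD8CC

s_0 = ciphertext = 0x5818
s_1 = InvRound(s_0, k_6) = 0xB592
s_2 = InvRound(s_1, k_5) = 0xA21F
s_3 = InvRound(s_2, k_4) = 0xAD57
s_4 = InvRound(s_3, k_3) = 0x0885
s_5 = InvRound(s_4, k_2) = 0x6511
s_6 = InvRound(s_5, k_1) = 0xFCBB
s_7 = InvRound(s_6, k_0) = 0xD8CC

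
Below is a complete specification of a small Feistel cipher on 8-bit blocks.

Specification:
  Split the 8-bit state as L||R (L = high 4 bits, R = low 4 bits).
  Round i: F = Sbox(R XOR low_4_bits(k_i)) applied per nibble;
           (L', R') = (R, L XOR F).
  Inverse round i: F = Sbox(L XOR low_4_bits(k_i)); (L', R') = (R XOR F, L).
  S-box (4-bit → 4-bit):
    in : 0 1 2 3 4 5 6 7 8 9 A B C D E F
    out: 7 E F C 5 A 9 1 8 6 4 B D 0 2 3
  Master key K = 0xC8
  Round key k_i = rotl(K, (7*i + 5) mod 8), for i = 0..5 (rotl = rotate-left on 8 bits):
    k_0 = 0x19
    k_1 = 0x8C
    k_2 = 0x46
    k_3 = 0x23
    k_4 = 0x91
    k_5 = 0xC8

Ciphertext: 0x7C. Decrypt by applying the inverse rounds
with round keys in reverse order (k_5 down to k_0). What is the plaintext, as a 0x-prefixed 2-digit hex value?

0x24

s_0 = ciphertext = 0x7C
s_1 = InvRound(s_0, k_5) = 0xF7
s_2 = InvRound(s_1, k_4) = 0x5F
s_3 = InvRound(s_2, k_3) = 0x65
s_4 = InvRound(s_3, k_2) = 0x26
s_5 = InvRound(s_4, k_1) = 0x42
s_6 = InvRound(s_5, k_0) = 0x24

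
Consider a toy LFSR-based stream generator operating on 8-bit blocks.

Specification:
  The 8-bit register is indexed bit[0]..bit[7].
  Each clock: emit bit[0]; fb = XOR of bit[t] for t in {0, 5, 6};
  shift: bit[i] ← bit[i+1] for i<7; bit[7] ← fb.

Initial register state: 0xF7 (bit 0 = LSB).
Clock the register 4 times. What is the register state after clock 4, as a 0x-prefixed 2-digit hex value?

0x7F

reg_0 = 0xF7
clock 1: out=1, reg = 0xFB
clock 2: out=1, reg = 0xFD
clock 3: out=1, reg = 0xFE
clock 4: out=0, reg = 0x7F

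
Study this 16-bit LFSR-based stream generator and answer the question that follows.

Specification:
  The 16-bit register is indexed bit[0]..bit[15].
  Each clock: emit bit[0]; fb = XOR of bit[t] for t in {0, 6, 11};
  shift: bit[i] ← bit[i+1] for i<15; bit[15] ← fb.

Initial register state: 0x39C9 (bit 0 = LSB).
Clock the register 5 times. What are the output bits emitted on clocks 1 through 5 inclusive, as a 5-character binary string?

10010

reg_0 = 0x39C9
clock 1: out=1, reg = 0x9CE4
clock 2: out=0, reg = 0x4E72
clock 3: out=0, reg = 0x2739
clock 4: out=1, reg = 0x939C
clock 5: out=0, reg = 0x49CE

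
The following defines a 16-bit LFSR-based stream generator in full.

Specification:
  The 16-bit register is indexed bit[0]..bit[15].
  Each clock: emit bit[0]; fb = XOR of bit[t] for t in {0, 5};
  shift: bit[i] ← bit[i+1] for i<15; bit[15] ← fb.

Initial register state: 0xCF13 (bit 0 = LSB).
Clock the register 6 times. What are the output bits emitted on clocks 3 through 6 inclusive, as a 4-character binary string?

0010

reg_0 = 0xCF13
clock 1: out=1, reg = 0xE789
clock 2: out=1, reg = 0xF3C4
clock 3: out=0, reg = 0x79E2
clock 4: out=0, reg = 0xBCF1
clock 5: out=1, reg = 0x5E78
clock 6: out=0, reg = 0xAF3C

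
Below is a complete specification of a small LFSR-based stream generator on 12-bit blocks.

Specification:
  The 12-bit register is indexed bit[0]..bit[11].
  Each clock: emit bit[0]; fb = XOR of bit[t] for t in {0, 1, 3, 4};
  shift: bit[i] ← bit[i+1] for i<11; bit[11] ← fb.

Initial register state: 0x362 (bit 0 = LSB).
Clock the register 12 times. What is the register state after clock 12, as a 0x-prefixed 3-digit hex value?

0x189

reg_0 = 0x362
clock 1: out=0, reg = 0x9B1
clock 2: out=1, reg = 0x4D8
clock 3: out=0, reg = 0x26C
clock 4: out=0, reg = 0x936
clock 5: out=0, reg = 0x49B
clock 6: out=1, reg = 0x24D
clock 7: out=1, reg = 0x126
clock 8: out=0, reg = 0x893
clock 9: out=1, reg = 0xC49
clock 10: out=1, reg = 0x624
clock 11: out=0, reg = 0x312
clock 12: out=0, reg = 0x189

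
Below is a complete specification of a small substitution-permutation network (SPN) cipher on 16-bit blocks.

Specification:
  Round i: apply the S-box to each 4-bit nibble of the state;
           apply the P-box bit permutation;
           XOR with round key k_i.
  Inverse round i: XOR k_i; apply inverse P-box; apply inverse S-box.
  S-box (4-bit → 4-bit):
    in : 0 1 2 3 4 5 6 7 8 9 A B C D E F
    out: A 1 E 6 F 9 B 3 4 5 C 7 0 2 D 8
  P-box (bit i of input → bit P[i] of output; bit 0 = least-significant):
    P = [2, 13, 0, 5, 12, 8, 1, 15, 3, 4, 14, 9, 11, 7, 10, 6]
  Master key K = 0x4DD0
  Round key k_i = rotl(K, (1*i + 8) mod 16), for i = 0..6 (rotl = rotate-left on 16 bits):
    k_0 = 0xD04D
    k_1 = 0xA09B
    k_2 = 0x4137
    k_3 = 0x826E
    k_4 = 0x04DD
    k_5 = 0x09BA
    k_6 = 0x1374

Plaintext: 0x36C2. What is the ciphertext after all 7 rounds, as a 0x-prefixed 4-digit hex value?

0x772A

s_0 = plaintext = 0x36C2
s_1 = Round(s_0, k_0) = 0xF6F4
s_2 = Round(s_1, k_1) = 0x02E6
s_3 = Round(s_2, k_2) = 0xB3C1
s_4 = Round(s_3, k_3) = 0xCEFA
s_5 = Round(s_4, k_4) = 0xC6F4
s_6 = Round(s_5, k_5) = 0xAB87
s_7 = Round(s_6, k_6) = 0x772A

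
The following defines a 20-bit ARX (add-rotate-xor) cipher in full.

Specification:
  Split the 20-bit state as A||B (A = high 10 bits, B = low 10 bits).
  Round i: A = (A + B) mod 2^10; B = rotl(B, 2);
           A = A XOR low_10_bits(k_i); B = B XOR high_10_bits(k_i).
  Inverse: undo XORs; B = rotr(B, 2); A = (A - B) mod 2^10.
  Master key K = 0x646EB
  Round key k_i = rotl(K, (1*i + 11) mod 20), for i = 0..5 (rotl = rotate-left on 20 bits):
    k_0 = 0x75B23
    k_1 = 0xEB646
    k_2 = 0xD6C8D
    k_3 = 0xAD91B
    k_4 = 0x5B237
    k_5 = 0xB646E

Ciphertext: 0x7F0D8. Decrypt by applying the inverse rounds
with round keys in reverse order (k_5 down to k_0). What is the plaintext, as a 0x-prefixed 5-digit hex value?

s_0 = ciphertext = 0x7F0D8
s_1 = InvRound(s_0, k_5) = 0x04980
s_2 = InvRound(s_1, k_4) = 0x7A83B
s_3 = InvRound(s_2, k_3) = 0xD39A3
s_4 = InvRound(s_3, k_2) = 0xC14BE
s_5 = InvRound(s_4, k_1) = 0x5FFC4
s_6 = InvRound(s_5, k_0) = 0xF6284

0xF6284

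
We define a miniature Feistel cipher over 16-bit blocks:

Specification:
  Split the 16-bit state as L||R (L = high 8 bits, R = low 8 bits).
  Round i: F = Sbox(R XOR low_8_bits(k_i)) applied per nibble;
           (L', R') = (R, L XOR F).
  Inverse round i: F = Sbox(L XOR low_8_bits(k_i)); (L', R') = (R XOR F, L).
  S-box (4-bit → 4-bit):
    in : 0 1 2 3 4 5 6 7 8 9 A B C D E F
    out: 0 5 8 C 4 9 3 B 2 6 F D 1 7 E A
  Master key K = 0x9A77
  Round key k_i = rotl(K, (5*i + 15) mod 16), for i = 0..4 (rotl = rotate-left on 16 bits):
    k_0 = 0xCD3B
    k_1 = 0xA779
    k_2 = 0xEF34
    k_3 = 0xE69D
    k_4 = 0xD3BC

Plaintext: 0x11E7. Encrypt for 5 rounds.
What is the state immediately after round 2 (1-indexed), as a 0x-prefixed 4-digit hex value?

s_0 = plaintext = 0x11E7
s_1 = Round(s_0, k_0) = 0xE760
s_2 = Round(s_1, k_1) = 0x60B1
s_3 = Round(s_2, k_2) = 0xB149
s_4 = Round(s_3, k_3) = 0x49C5
s_5 = Round(s_4, k_4) = 0xC5FF

0x60B1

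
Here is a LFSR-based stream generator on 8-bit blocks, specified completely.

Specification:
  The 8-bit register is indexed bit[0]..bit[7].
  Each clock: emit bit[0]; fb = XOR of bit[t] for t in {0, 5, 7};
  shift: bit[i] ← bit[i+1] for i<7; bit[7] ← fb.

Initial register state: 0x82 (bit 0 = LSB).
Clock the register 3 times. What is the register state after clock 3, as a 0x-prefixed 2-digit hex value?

0xB0

reg_0 = 0x82
clock 1: out=0, reg = 0xC1
clock 2: out=1, reg = 0x60
clock 3: out=0, reg = 0xB0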